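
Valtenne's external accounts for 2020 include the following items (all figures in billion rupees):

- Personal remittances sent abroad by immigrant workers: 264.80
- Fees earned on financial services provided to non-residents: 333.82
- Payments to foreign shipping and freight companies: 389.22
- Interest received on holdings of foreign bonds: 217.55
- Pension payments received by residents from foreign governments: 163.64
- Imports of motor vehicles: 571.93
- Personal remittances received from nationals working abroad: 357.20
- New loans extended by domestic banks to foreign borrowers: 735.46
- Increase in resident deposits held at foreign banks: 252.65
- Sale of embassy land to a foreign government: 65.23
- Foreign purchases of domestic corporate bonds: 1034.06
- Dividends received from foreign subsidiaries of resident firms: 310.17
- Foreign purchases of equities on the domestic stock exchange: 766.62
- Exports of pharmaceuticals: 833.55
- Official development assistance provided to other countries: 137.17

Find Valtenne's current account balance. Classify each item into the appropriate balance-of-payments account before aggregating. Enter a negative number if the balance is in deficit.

852.81

Goods: 833.55 - 571.93 = 261.62
Services: -389.22 + 333.82 = -55.40
Primary income: 217.55 + 310.17 = 527.72
Secondary income: -137.17 + 163.64 + 357.20 - 264.80 = 118.87
Current account = 261.62 + (-55.40) + 527.72 + 118.87 = 852.81
(Excluded from the current account — financial account: new loans extended by domestic banks to foreign borrowers 735.46, increase in resident deposits held at foreign banks 252.65, foreign purchases of domestic corporate bonds 1034.06, foreign purchases of equities on the domestic stock exchange 766.62; capital account: sale of embassy land to a foreign government 65.23.)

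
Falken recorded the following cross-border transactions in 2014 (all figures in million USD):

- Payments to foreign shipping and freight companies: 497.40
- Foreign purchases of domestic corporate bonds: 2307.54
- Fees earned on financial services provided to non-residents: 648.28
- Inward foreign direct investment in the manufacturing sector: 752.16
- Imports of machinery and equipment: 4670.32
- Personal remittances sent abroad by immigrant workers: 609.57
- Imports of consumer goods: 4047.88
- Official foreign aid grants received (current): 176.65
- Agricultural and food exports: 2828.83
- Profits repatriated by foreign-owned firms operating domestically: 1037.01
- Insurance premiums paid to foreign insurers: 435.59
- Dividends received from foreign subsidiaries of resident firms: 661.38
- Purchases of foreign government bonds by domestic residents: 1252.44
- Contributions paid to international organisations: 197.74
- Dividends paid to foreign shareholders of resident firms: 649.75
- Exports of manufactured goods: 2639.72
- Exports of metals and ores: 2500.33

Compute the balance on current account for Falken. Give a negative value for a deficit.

-2690.07

Goods: -4047.88 + 2639.72 + 2500.33 - 4670.32 + 2828.83 = -749.32
Services: -435.59 - 497.40 + 648.28 = -284.71
Primary income: -649.75 - 1037.01 + 661.38 = -1025.38
Secondary income: -197.74 + 176.65 - 609.57 = -630.66
Current account = (-749.32) + (-284.71) + (-1025.38) + (-630.66) = -2690.07
(Excluded from the current account — financial account: foreign purchases of domestic corporate bonds 2307.54, inward foreign direct investment in the manufacturing sector 752.16, purchases of foreign government bonds by domestic residents 1252.44.)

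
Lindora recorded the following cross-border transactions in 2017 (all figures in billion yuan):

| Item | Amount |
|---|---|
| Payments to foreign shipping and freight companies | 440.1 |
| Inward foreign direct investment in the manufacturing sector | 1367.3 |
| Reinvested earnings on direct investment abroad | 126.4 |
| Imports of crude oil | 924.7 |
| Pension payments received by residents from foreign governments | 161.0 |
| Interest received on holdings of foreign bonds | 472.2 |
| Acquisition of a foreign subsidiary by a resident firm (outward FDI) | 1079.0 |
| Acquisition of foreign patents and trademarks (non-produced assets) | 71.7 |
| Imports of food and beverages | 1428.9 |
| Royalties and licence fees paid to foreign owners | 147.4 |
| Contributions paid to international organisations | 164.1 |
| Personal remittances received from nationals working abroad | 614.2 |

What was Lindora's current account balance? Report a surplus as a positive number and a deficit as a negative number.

Goods: -924.7 - 1428.9 = -2353.6
Services: -440.1 - 147.4 = -587.5
Primary income: 472.2 + 126.4 = 598.6
Secondary income: 161.0 - 164.1 + 614.2 = 611.1
Current account = (-2353.6) + (-587.5) + 598.6 + 611.1 = -1731.4
(Excluded from the current account — financial account: inward foreign direct investment in the manufacturing sector 1367.3, acquisition of a foreign subsidiary by a resident firm (outward FDI) 1079.0; capital account: acquisition of foreign patents and trademarks (non-produced assets) 71.7.)

-1731.4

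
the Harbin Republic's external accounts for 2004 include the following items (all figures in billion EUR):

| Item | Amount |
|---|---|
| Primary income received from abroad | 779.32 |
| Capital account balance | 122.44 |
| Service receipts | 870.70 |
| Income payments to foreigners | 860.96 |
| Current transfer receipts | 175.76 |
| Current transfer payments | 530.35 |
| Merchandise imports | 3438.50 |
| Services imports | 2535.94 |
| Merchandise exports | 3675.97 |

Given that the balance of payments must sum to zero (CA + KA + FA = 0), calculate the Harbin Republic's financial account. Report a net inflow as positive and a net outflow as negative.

1741.56

Goods balance = 3675.97 - 3438.50 = 237.47
Services balance = 870.70 - 2535.94 = -1665.24
Trade balance (goods + services) = 237.47 + (-1665.24) = -1427.77
Net primary income = 779.32 - 860.96 = -81.64
Net secondary income = 175.76 - 530.35 = -354.59
Current account = -1427.77 + (-81.64) + (-354.59) = -1864.00
Financial account = -(-1864.00 + 122.44) = 1741.56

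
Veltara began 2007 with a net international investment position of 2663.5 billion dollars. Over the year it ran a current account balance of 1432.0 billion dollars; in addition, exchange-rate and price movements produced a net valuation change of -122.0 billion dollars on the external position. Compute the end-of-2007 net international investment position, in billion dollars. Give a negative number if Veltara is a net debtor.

Change in NIIP = current account + net valuation change = 1432.0 + (-122.0) = 1310.0
End-of-year NIIP = 2663.5 + 1310.0 = 3973.5

3973.5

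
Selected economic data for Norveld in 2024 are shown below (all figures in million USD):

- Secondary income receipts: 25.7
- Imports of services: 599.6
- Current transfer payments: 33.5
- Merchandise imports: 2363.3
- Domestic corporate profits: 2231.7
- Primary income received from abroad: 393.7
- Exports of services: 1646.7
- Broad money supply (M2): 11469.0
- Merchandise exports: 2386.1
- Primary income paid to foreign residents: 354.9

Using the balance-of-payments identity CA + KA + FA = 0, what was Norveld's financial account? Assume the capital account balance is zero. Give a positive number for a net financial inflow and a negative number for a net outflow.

-1100.9

Goods balance = 2386.1 - 2363.3 = 22.8
Services balance = 1646.7 - 599.6 = 1047.1
Trade balance (goods + services) = 22.8 + 1047.1 = 1069.9
Net primary income = 393.7 - 354.9 = 38.8
Net secondary income = 25.7 - 33.5 = -7.8
Current account = 1069.9 + 38.8 + (-7.8) = 1100.9
Financial account = -(1100.9) = -1100.9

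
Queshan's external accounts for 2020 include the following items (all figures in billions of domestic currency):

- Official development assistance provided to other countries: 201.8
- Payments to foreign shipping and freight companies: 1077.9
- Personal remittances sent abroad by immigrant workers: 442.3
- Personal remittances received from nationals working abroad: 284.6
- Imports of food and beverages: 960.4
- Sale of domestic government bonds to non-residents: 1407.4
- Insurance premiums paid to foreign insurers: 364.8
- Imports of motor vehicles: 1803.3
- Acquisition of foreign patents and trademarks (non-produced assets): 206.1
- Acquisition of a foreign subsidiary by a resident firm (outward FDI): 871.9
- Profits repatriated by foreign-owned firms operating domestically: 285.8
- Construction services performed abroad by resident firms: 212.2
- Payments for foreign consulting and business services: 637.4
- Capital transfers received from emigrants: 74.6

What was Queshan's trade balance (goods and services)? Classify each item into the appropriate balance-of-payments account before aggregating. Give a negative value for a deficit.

-4631.6

Goods: -1803.3 - 960.4 = -2763.7
Services: -1077.9 + 212.2 - 637.4 - 364.8 = -1867.9
Trade balance = -2763.7 + (-1867.9) = -4631.6
(Excluded from the trade balance — secondary income: official development assistance provided to other countries 201.8, personal remittances sent abroad by immigrant workers 442.3, personal remittances received from nationals working abroad 284.6; financial account: sale of domestic government bonds to non-residents 1407.4, acquisition of a foreign subsidiary by a resident firm (outward FDI) 871.9; capital account: acquisition of foreign patents and trademarks (non-produced assets) 206.1, capital transfers received from emigrants 74.6; primary income: profits repatriated by foreign-owned firms operating domestically 285.8.)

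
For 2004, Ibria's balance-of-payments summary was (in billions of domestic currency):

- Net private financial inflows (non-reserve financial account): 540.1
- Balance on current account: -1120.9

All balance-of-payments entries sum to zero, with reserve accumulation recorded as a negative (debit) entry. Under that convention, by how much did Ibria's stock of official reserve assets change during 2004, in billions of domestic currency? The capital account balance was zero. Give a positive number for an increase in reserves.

-580.8

Official reserve transactions balance = -((-1120.9) + 540.1) = 580.8
An accumulation of reserves is recorded as a debit (negative entry), so the change in the stock of reserves is the negative of that balance.
Change in official reserves = -(580.8) = -580.8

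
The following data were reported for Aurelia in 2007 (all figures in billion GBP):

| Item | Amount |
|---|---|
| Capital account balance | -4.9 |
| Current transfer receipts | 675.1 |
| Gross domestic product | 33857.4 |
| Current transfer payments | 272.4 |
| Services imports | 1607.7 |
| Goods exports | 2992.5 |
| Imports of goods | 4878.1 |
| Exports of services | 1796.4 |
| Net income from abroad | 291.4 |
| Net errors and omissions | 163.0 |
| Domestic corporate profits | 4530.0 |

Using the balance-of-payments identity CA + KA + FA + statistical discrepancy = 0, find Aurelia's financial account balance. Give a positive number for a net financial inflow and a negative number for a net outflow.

Goods balance = 2992.5 - 4878.1 = -1885.6
Services balance = 1796.4 - 1607.7 = 188.7
Trade balance (goods + services) = -1885.6 + 188.7 = -1696.9
Net primary income = 291.4
Net secondary income = 675.1 - 272.4 = 402.7
Current account = -1696.9 + 291.4 + 402.7 = -1002.8
Financial account = -(-1002.8 + (-4.9) + 163.0) = 844.7

844.7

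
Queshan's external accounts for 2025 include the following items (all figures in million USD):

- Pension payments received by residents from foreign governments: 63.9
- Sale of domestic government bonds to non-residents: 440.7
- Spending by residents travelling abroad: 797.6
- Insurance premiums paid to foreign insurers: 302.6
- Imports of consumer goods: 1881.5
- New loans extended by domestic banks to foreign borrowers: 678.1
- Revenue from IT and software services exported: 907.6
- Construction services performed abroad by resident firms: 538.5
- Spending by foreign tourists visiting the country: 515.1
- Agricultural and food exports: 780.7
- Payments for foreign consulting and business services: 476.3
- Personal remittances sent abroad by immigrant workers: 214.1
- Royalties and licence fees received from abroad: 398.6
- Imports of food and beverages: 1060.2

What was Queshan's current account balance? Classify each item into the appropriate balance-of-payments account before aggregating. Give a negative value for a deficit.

-1527.9

Goods: 780.7 - 1881.5 - 1060.2 = -2161.0
Services: 398.6 + 907.6 - 302.6 + 515.1 + 538.5 - 797.6 - 476.3 = 783.3
Secondary income: 63.9 - 214.1 = -150.2
Current account = (-2161.0) + 783.3 + (-150.2) = -1527.9
(Excluded from the current account — financial account: sale of domestic government bonds to non-residents 440.7, new loans extended by domestic banks to foreign borrowers 678.1.)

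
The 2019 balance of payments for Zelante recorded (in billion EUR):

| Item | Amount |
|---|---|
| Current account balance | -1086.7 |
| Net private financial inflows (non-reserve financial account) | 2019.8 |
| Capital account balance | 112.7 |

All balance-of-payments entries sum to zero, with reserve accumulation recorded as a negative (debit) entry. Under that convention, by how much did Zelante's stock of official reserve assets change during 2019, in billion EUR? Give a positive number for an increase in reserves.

Official reserve transactions balance = -((-1086.7) + 112.7 + 2019.8) = -1045.8
An accumulation of reserves is recorded as a debit (negative entry), so the change in the stock of reserves is the negative of that balance.
Change in official reserves = -(-1045.8) = 1045.8

1045.8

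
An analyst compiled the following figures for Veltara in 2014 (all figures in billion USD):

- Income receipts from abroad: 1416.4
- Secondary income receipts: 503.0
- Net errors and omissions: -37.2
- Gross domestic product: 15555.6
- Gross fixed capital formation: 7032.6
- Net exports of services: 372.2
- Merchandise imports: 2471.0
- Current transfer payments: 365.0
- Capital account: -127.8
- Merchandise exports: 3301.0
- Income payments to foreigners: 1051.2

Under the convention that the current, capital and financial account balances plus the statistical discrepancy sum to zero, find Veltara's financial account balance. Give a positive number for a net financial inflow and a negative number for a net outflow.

-1540.4

Goods balance = 3301.0 - 2471.0 = 830.0
Services balance = 372.2
Trade balance (goods + services) = 830.0 + 372.2 = 1202.2
Net primary income = 1416.4 - 1051.2 = 365.2
Net secondary income = 503.0 - 365.0 = 138.0
Current account = 1202.2 + 365.2 + 138.0 = 1705.4
Financial account = -(1705.4 + (-127.8) + (-37.2)) = -1540.4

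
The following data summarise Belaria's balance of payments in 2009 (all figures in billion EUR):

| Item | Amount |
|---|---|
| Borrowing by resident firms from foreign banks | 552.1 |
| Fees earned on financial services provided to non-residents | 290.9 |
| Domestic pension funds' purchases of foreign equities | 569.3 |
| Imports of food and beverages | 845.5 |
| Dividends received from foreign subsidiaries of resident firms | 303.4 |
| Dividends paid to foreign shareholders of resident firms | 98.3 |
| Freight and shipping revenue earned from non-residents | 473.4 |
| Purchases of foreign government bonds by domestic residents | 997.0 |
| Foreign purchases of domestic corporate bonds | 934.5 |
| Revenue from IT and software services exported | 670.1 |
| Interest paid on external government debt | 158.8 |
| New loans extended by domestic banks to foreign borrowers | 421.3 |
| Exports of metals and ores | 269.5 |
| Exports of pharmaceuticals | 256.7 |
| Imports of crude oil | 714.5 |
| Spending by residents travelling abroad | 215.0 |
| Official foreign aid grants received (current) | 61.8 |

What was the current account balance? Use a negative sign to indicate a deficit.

Goods: -714.5 + 269.5 - 845.5 + 256.7 = -1033.8
Services: 473.4 - 215.0 + 290.9 + 670.1 = 1219.4
Primary income: -158.8 - 98.3 + 303.4 = 46.3
Secondary income: 61.8
Current account = (-1033.8) + 1219.4 + 46.3 + 61.8 = 293.7
(Excluded from the current account — financial account: borrowing by resident firms from foreign banks 552.1, domestic pension funds' purchases of foreign equities 569.3, purchases of foreign government bonds by domestic residents 997.0, foreign purchases of domestic corporate bonds 934.5, new loans extended by domestic banks to foreign borrowers 421.3.)

293.7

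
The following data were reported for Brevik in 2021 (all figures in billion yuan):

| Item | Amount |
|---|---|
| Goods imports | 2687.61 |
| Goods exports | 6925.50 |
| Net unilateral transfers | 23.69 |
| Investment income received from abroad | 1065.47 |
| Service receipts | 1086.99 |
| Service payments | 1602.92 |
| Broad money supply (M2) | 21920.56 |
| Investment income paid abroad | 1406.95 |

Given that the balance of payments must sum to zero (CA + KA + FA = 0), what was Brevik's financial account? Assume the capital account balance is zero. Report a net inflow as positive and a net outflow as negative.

-3404.17

Goods balance = 6925.50 - 2687.61 = 4237.89
Services balance = 1086.99 - 1602.92 = -515.93
Trade balance (goods + services) = 4237.89 + (-515.93) = 3721.96
Net primary income = 1065.47 - 1406.95 = -341.48
Net secondary income = 23.69
Current account = 3721.96 + (-341.48) + 23.69 = 3404.17
Financial account = -(3404.17) = -3404.17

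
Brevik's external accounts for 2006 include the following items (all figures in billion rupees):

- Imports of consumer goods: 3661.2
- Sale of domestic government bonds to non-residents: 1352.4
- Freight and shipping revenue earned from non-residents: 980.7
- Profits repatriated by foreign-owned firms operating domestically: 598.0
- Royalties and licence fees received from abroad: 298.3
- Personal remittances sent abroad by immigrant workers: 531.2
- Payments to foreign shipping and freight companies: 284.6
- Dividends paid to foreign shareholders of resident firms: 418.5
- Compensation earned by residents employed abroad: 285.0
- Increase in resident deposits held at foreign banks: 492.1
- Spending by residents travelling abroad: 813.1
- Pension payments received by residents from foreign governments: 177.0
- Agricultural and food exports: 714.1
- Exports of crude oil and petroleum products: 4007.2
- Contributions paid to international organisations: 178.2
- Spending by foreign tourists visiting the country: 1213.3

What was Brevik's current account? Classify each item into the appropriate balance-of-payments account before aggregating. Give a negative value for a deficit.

1190.8

Goods: 4007.2 + 714.1 - 3661.2 = 1060.1
Services: 1213.3 - 813.1 + 298.3 + 980.7 - 284.6 = 1394.6
Primary income: -418.5 - 598.0 + 285.0 = -731.5
Secondary income: -178.2 + 177.0 - 531.2 = -532.4
Current account = 1060.1 + 1394.6 + (-731.5) + (-532.4) = 1190.8
(Excluded from the current account — financial account: sale of domestic government bonds to non-residents 1352.4, increase in resident deposits held at foreign banks 492.1.)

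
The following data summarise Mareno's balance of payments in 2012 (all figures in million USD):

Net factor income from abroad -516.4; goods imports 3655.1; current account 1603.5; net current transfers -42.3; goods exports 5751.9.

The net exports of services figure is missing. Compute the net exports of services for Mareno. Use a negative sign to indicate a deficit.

65.4

Current account = goods balance + services balance + net primary income + net secondary income
Sum of the known components = 1538.1
Net exports of services = CA - (known components) = 1603.5 - 1538.1 = 65.4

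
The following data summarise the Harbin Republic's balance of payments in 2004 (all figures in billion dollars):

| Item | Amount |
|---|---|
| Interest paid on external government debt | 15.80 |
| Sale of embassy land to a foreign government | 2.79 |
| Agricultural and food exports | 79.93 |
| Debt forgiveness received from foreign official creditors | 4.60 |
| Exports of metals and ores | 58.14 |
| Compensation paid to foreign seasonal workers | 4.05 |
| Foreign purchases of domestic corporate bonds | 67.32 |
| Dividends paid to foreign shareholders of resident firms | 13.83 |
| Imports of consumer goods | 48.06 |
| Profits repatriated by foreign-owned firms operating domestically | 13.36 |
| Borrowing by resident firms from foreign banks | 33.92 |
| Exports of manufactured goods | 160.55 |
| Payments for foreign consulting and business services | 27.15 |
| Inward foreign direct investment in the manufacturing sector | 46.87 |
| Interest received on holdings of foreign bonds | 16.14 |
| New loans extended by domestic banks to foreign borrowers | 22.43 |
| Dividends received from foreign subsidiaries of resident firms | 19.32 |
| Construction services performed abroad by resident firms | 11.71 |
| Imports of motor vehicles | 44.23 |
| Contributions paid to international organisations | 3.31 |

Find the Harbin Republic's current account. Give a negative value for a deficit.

Goods: -44.23 + 79.93 - 48.06 + 58.14 + 160.55 = 206.33
Services: 11.71 - 27.15 = -15.44
Primary income: -13.83 + 16.14 - 4.05 - 13.36 + 19.32 - 15.80 = -11.58
Secondary income: -3.31
Current account = 206.33 + (-15.44) + (-11.58) + (-3.31) = 176.00
(Excluded from the current account — capital account: sale of embassy land to a foreign government 2.79, debt forgiveness received from foreign official creditors 4.60; financial account: foreign purchases of domestic corporate bonds 67.32, borrowing by resident firms from foreign banks 33.92, inward foreign direct investment in the manufacturing sector 46.87, new loans extended by domestic banks to foreign borrowers 22.43.)

176.00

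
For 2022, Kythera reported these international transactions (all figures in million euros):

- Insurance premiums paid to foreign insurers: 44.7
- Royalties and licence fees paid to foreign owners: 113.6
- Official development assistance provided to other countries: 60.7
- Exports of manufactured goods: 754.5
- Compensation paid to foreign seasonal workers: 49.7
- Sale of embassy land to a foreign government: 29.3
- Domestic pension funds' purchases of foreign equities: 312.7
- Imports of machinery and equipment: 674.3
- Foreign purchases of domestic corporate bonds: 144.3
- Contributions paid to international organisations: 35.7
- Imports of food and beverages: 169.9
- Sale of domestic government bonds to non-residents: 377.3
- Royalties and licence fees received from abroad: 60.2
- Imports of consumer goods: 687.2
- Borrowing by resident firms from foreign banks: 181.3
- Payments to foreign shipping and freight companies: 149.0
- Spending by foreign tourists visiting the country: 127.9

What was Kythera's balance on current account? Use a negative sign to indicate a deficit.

Goods: -169.9 - 674.3 - 687.2 + 754.5 = -776.9
Services: 127.9 + 60.2 - 149.0 - 44.7 - 113.6 = -119.2
Primary income: -49.7
Secondary income: -60.7 - 35.7 = -96.4
Current account = (-776.9) + (-119.2) + (-49.7) + (-96.4) = -1042.2
(Excluded from the current account — capital account: sale of embassy land to a foreign government 29.3; financial account: domestic pension funds' purchases of foreign equities 312.7, foreign purchases of domestic corporate bonds 144.3, sale of domestic government bonds to non-residents 377.3, borrowing by resident firms from foreign banks 181.3.)

-1042.2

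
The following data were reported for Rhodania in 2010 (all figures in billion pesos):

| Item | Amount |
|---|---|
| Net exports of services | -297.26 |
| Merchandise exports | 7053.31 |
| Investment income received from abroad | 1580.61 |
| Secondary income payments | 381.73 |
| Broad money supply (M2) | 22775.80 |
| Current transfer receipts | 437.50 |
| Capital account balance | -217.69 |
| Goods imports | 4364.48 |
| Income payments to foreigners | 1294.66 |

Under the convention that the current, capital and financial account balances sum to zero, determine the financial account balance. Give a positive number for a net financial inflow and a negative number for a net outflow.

Goods balance = 7053.31 - 4364.48 = 2688.83
Services balance = -297.26
Trade balance (goods + services) = 2688.83 + (-297.26) = 2391.57
Net primary income = 1580.61 - 1294.66 = 285.95
Net secondary income = 437.50 - 381.73 = 55.77
Current account = 2391.57 + 285.95 + 55.77 = 2733.29
Financial account = -(2733.29 + (-217.69)) = -2515.60

-2515.60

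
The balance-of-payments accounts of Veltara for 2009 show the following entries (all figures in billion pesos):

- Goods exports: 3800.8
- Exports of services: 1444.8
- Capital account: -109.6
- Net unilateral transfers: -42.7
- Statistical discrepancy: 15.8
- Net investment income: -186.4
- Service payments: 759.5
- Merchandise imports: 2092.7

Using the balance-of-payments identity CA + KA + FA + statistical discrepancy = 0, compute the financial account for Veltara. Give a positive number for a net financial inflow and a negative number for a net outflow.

Goods balance = 3800.8 - 2092.7 = 1708.1
Services balance = 1444.8 - 759.5 = 685.3
Trade balance (goods + services) = 1708.1 + 685.3 = 2393.4
Net primary income = -186.4
Net secondary income = -42.7
Current account = 2393.4 + (-186.4) + (-42.7) = 2164.3
Financial account = -(2164.3 + (-109.6) + 15.8) = -2070.5

-2070.5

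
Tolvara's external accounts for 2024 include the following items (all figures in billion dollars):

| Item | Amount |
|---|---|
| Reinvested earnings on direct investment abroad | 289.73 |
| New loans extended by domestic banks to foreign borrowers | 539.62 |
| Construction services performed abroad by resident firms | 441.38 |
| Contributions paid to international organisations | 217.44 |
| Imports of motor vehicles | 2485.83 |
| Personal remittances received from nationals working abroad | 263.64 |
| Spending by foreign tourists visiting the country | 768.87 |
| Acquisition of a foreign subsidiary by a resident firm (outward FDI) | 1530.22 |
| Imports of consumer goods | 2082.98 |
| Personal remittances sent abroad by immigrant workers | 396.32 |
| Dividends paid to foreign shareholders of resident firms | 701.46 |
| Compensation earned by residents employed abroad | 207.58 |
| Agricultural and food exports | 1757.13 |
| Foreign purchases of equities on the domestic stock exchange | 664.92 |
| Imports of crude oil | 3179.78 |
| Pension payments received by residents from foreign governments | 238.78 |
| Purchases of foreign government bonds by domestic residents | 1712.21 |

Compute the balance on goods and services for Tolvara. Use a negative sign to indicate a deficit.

-4781.21

Goods: -3179.78 - 2082.98 + 1757.13 - 2485.83 = -5991.46
Services: 768.87 + 441.38 = 1210.25
Trade balance = -5991.46 + 1210.25 = -4781.21
(Excluded from the trade balance — primary income: reinvested earnings on direct investment abroad 289.73, dividends paid to foreign shareholders of resident firms 701.46, compensation earned by residents employed abroad 207.58; financial account: new loans extended by domestic banks to foreign borrowers 539.62, acquisition of a foreign subsidiary by a resident firm (outward FDI) 1530.22, foreign purchases of equities on the domestic stock exchange 664.92, purchases of foreign government bonds by domestic residents 1712.21; secondary income: contributions paid to international organisations 217.44, personal remittances received from nationals working abroad 263.64, personal remittances sent abroad by immigrant workers 396.32, pension payments received by residents from foreign governments 238.78.)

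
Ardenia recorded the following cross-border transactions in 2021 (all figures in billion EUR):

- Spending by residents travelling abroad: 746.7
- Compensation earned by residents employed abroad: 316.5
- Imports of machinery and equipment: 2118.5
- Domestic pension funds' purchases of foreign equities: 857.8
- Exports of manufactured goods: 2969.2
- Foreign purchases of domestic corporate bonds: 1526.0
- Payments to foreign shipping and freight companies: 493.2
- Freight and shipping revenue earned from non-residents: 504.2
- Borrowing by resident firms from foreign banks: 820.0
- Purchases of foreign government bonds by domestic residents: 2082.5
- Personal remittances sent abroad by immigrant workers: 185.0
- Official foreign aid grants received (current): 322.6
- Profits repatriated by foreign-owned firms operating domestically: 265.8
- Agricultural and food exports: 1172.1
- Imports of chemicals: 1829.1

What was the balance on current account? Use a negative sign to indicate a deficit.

-353.7

Goods: 1172.1 - 2118.5 + 2969.2 - 1829.1 = 193.7
Services: -746.7 - 493.2 + 504.2 = -735.7
Primary income: -265.8 + 316.5 = 50.7
Secondary income: -185.0 + 322.6 = 137.6
Current account = 193.7 + (-735.7) + 50.7 + 137.6 = -353.7
(Excluded from the current account — financial account: domestic pension funds' purchases of foreign equities 857.8, foreign purchases of domestic corporate bonds 1526.0, borrowing by resident firms from foreign banks 820.0, purchases of foreign government bonds by domestic residents 2082.5.)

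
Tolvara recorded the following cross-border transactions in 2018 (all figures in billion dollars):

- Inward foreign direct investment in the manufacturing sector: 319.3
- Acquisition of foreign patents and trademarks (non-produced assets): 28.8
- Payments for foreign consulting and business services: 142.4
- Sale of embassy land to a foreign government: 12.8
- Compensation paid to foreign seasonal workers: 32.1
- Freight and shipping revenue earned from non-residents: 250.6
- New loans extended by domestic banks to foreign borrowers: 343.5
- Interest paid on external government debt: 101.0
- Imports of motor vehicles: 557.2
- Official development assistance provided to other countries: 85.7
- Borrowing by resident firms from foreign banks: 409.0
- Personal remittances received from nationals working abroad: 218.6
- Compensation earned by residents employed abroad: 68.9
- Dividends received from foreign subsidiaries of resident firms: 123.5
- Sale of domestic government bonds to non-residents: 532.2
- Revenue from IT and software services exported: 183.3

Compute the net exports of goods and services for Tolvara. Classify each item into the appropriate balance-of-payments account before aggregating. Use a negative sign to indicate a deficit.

-265.7

Goods: -557.2
Services: -142.4 + 183.3 + 250.6 = 291.5
Trade balance = -557.2 + 291.5 = -265.7
(Excluded from the trade balance — financial account: inward foreign direct investment in the manufacturing sector 319.3, new loans extended by domestic banks to foreign borrowers 343.5, borrowing by resident firms from foreign banks 409.0, sale of domestic government bonds to non-residents 532.2; capital account: acquisition of foreign patents and trademarks (non-produced assets) 28.8, sale of embassy land to a foreign government 12.8; primary income: compensation paid to foreign seasonal workers 32.1, interest paid on external government debt 101.0, compensation earned by residents employed abroad 68.9, dividends received from foreign subsidiaries of resident firms 123.5; secondary income: official development assistance provided to other countries 85.7, personal remittances received from nationals working abroad 218.6.)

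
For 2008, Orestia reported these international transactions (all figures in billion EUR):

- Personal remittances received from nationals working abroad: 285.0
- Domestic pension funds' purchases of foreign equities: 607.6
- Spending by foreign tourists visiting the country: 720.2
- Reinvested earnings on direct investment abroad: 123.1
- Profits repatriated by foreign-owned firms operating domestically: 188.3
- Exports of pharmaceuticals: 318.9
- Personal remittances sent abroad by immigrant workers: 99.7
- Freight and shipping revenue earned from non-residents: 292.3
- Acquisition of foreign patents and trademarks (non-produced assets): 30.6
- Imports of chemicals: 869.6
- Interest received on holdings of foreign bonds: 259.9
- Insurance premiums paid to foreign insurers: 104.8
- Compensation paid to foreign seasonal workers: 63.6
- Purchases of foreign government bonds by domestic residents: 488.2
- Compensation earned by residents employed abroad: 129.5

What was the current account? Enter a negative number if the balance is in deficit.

802.9

Goods: 318.9 - 869.6 = -550.7
Services: 292.3 - 104.8 + 720.2 = 907.7
Primary income: -188.3 + 129.5 + 259.9 + 123.1 - 63.6 = 260.6
Secondary income: -99.7 + 285.0 = 185.3
Current account = (-550.7) + 907.7 + 260.6 + 185.3 = 802.9
(Excluded from the current account — financial account: domestic pension funds' purchases of foreign equities 607.6, purchases of foreign government bonds by domestic residents 488.2; capital account: acquisition of foreign patents and trademarks (non-produced assets) 30.6.)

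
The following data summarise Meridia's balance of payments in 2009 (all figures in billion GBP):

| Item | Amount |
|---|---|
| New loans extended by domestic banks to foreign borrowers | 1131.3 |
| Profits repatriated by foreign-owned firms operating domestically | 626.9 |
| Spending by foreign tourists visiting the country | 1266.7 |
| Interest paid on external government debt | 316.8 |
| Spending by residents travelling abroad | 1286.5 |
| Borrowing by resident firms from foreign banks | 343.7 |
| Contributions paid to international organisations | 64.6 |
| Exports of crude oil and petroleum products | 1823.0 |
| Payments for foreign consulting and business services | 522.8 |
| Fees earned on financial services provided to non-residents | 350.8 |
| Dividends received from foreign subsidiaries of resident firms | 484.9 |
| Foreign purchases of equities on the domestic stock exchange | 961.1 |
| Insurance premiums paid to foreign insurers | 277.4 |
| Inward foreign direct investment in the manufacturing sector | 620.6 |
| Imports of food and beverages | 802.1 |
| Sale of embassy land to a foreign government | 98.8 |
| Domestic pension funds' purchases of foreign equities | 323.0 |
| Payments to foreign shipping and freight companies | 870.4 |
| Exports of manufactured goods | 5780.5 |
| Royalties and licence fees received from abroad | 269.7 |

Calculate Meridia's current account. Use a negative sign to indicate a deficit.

5208.1

Goods: 5780.5 + 1823.0 - 802.1 = 6801.4
Services: -870.4 + 1266.7 - 277.4 + 269.7 + 350.8 - 522.8 - 1286.5 = -1069.9
Primary income: -626.9 + 484.9 - 316.8 = -458.8
Secondary income: -64.6
Current account = 6801.4 + (-1069.9) + (-458.8) + (-64.6) = 5208.1
(Excluded from the current account — financial account: new loans extended by domestic banks to foreign borrowers 1131.3, borrowing by resident firms from foreign banks 343.7, foreign purchases of equities on the domestic stock exchange 961.1, inward foreign direct investment in the manufacturing sector 620.6, domestic pension funds' purchases of foreign equities 323.0; capital account: sale of embassy land to a foreign government 98.8.)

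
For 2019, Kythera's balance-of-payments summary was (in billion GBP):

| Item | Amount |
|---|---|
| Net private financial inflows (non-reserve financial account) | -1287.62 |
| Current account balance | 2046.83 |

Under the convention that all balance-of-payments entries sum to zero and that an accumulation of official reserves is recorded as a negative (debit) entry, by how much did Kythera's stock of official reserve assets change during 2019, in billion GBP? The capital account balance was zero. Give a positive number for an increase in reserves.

Official reserve transactions balance = -(2046.83 + (-1287.62)) = -759.21
An accumulation of reserves is recorded as a debit (negative entry), so the change in the stock of reserves is the negative of that balance.
Change in official reserves = -(-759.21) = 759.21

759.21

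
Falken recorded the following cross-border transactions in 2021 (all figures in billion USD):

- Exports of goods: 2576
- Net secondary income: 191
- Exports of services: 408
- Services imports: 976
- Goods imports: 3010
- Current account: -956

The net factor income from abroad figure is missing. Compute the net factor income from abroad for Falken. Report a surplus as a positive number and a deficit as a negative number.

Current account = goods balance + services balance + net primary income + net secondary income
Sum of the known components = -811
Net factor income from abroad = CA - (known components) = -956 - (-811) = -145

-145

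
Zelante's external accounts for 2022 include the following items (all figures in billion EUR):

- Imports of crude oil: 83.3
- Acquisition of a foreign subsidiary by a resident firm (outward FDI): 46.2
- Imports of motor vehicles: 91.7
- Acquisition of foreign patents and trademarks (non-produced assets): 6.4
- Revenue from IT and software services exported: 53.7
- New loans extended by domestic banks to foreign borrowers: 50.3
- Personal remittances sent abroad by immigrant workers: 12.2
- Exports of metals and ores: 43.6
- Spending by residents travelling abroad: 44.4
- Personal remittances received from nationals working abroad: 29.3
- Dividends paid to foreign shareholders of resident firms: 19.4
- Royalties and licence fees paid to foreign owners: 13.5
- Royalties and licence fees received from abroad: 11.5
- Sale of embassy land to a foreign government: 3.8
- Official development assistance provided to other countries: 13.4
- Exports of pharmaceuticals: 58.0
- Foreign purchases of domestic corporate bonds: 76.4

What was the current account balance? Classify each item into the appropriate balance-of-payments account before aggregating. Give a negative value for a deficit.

Goods: -91.7 - 83.3 + 43.6 + 58.0 = -73.4
Services: 11.5 - 13.5 + 53.7 - 44.4 = 7.3
Primary income: -19.4
Secondary income: -13.4 + 29.3 - 12.2 = 3.7
Current account = (-73.4) + 7.3 + (-19.4) + 3.7 = -81.8
(Excluded from the current account — financial account: acquisition of a foreign subsidiary by a resident firm (outward FDI) 46.2, new loans extended by domestic banks to foreign borrowers 50.3, foreign purchases of domestic corporate bonds 76.4; capital account: acquisition of foreign patents and trademarks (non-produced assets) 6.4, sale of embassy land to a foreign government 3.8.)

-81.8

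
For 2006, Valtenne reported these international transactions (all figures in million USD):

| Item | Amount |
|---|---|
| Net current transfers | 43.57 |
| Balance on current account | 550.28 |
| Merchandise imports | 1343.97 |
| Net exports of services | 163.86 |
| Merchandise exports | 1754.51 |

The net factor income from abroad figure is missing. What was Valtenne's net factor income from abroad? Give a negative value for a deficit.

-67.69

Current account = goods balance + services balance + net primary income + net secondary income
Sum of the known components = 617.97
Net factor income from abroad = CA - (known components) = 550.28 - 617.97 = -67.69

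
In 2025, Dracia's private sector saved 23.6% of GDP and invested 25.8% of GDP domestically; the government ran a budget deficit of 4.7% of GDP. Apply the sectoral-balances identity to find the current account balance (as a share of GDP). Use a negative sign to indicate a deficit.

-6.9

By the sectoral-balances identity, CA = (S_private - I) + (T - G).
Private balance = 23.6 - 25.8 = -2.2
Government balance (T - G) = -4.7
CA = -2.2 + (-4.7) = -6.9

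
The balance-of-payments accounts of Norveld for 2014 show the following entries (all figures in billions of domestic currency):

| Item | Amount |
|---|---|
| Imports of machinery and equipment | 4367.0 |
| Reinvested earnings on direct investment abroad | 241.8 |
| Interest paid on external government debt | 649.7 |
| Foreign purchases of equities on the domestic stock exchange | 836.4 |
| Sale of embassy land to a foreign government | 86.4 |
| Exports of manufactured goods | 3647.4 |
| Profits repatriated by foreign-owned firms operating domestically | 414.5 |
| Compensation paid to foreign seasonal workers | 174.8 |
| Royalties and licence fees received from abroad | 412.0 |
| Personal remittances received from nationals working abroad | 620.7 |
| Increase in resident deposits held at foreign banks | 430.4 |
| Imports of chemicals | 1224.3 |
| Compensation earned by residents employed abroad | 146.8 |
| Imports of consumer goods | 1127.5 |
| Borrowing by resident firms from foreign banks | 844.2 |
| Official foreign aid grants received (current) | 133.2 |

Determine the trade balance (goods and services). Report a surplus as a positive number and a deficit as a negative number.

-2659.4

Goods: -4367.0 + 3647.4 - 1224.3 - 1127.5 = -3071.4
Services: 412.0
Trade balance = -3071.4 + 412.0 = -2659.4
(Excluded from the trade balance — primary income: reinvested earnings on direct investment abroad 241.8, interest paid on external government debt 649.7, profits repatriated by foreign-owned firms operating domestically 414.5, compensation paid to foreign seasonal workers 174.8, compensation earned by residents employed abroad 146.8; financial account: foreign purchases of equities on the domestic stock exchange 836.4, increase in resident deposits held at foreign banks 430.4, borrowing by resident firms from foreign banks 844.2; capital account: sale of embassy land to a foreign government 86.4; secondary income: personal remittances received from nationals working abroad 620.7, official foreign aid grants received (current) 133.2.)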